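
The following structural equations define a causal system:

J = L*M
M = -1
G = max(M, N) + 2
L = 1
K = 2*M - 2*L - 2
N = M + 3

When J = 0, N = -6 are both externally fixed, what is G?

Setting J = 0, N = -6 by intervention discards those variables' equations.
G = max(M, N) + 2  [with M=-1, N=-6]  = 1

1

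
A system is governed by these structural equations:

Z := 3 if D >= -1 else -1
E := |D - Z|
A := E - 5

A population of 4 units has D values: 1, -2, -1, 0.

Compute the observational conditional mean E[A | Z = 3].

-2

Conditioning on Z=3 selects the 3 unit(s) with D ∈ {1, -1, 0}. Their A values: -3, -1, -2. Mean = -2.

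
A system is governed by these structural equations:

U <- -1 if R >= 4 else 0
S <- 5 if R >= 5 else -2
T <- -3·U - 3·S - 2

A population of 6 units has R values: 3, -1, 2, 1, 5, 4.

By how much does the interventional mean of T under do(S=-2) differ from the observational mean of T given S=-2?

Every unit gets S=-2 under the intervention. T values become 4, 4, 4, 4, 7, 7; E[T|do(S=-2)] = 5.
E[T|S=-2] averages over only the 5 units with S=-2 (R = 3, -1, 2, 1, 4): T = 4, 4, 4, 4, 7, mean 4.6.
Difference = 5 − 4.6 = 0.4.

0.4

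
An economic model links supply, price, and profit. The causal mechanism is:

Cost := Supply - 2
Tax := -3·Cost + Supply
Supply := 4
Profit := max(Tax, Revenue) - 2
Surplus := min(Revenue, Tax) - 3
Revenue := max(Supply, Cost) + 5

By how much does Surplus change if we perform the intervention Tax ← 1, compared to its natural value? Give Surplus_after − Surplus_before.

Under do(Tax=1), the mechanism Tax := -3·Cost + Supply is discarded; Tax is fixed at 1.
Cost = Supply - 2  [with Supply=4]  = 2
Revenue = max(Supply, Cost) + 5  [with Supply=4, Cost=2]  = 9
Surplus = min(Revenue, Tax) - 3  [with Revenue=9, Tax=1]  = -2
Without intervention: Cost = Supply - 2  [with Supply=4]  = 2; Revenue = max(Supply, Cost) + 5  [with Supply=4, Cost=2]  = 9; Tax = -3·Cost + Supply  [with Cost=2, Supply=4]  = -2; Surplus = min(Revenue, Tax) - 3  [with Revenue=9, Tax=-2]  = -5.
Change = -2 − (-5) = 3.

3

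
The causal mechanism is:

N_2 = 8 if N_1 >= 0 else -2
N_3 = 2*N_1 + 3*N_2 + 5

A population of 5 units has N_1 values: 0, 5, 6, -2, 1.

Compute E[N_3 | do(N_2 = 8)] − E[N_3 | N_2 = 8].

The intervention sets N_2=8 in all 5 units regardless of N_1. Recomputing N_3 per unit gives 29, 39, 41, 25, 31; average 33.
Conditioning on N_2=8 selects the 4 unit(s) with N_1 ∈ {0, 5, 6, 1}. Their N_3 values: 29, 39, 41, 31. Mean = 35.
Difference = 33 − 35 = -2.

-2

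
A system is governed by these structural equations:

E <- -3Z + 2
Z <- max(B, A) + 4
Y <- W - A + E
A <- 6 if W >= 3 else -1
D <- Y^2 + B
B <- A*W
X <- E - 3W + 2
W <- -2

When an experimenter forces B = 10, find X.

-32

The intervention breaks the incoming arrows to B: B <- A*W no longer applies, and B = 10.
A = 6 if W >= 3 else -1  [with W=-2]  = -1
Z = max(B, A) + 4  [with B=10, A=-1]  = 14
E = -3Z + 2  [with Z=14]  = -40
X = E - 3W + 2  [with E=-40, W=-2]  = -32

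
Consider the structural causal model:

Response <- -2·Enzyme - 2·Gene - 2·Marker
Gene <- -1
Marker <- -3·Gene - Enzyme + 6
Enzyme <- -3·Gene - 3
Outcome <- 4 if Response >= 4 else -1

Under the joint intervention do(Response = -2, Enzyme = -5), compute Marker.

14

Setting Response = -2, Enzyme = -5 by intervention discards those variables' equations.
Marker = -3·Gene - Enzyme + 6  [with Gene=-1, Enzyme=-5]  = 14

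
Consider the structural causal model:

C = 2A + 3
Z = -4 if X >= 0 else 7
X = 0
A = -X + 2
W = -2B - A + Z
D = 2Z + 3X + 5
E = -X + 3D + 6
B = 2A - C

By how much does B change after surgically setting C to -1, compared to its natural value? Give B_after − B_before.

8

The intervention breaks the incoming arrows to C: C = 2A + 3 no longer applies, and C = -1.
A = -X + 2  [with X=0]  = 2
B = 2A - C  [with A=2, C=-1]  = 5
Without intervention: A = -X + 2  [with X=0]  = 2; C = 2A + 3  [with A=2]  = 7; B = 2A - C  [with A=2, C=7]  = -3.
Change = 5 − (-3) = 8.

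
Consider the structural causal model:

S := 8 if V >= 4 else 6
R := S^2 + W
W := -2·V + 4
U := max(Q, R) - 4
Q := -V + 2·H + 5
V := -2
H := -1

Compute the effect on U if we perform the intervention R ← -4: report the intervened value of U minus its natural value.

-39

Under do(R=-4), the mechanism R := S^2 + W is discarded; R is fixed at -4.
Q = -V + 2·H + 5  [with V=-2, H=-1]  = 5
U = max(Q, R) - 4  [with Q=5, R=-4]  = 1
Without intervention: S = 8 if V >= 4 else 6  [with V=-2]  = 6; W = -2·V + 4  [with V=-2]  = 8; R = S^2 + W  [with S=6, W=8]  = 44; Q = -V + 2·H + 5  [with V=-2, H=-1]  = 5; U = max(Q, R) - 4  [with Q=5, R=44]  = 40.
Change = 1 − 40 = -39.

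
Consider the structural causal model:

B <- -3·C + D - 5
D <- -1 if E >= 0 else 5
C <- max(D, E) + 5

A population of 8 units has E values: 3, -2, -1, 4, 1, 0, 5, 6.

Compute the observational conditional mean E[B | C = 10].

E[B|C=10] averages over only the 3 units with C=10 (E = -2, -1, 5): B = -30, -30, -36, mean -32.

-32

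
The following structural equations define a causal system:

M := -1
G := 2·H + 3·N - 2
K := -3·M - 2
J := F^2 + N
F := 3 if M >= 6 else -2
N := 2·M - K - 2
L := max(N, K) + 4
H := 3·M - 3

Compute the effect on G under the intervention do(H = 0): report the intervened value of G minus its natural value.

12

do(H=0) replaces the equation H := 3·M - 3 with the constant H = 0.
K = -3·M - 2  [with M=-1]  = 1
N = 2·M - K - 2  [with M=-1, K=1]  = -5
G = 2·H + 3·N - 2  [with H=0, N=-5]  = -17
Without intervention: K = -3·M - 2  [with M=-1]  = 1; N = 2·M - K - 2  [with M=-1, K=1]  = -5; H = 3·M - 3  [with M=-1]  = -6; G = 2·H + 3·N - 2  [with H=-6, N=-5]  = -29.
Change = -17 − (-29) = 12.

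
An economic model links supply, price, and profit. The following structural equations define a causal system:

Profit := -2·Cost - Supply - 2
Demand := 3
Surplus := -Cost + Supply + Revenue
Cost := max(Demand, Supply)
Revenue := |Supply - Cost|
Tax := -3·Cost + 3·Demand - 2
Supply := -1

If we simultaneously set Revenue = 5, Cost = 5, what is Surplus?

The joint intervention fixes Revenue = 5, Cost = 5, removing each variable's own equation.
Surplus = -Cost + Supply + Revenue  [with Cost=5, Supply=-1, Revenue=5]  = -1

-1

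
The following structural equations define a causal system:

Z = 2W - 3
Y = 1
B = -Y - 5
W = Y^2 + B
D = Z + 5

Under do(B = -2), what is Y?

1

Under do(B=-2), the mechanism B = -Y - 5 is discarded; B is fixed at -2.
Y is not downstream of the intervention, so its value is determined by the original equations.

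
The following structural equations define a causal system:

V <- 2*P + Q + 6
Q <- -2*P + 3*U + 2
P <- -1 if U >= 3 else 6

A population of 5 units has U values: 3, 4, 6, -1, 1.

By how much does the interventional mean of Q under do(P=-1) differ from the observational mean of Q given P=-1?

-5.2

Every unit gets P=-1 under the intervention. Q values become 13, 16, 22, 1, 7; E[Q|do(P=-1)] = 11.8.
Conditioning on P=-1 selects the 3 unit(s) with U ∈ {3, 4, 6}. Their Q values: 13, 16, 22. Mean = 17.
Difference = 11.8 − 17 = -5.2.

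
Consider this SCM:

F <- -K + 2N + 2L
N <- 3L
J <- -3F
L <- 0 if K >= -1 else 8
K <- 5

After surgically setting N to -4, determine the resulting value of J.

39

do(N=-4) replaces the equation N <- 3L with the constant N = -4.
L = 0 if K >= -1 else 8  [with K=5]  = 0
F = -K + 2N + 2L  [with K=5, N=-4, L=0]  = -13
J = -3F  [with F=-13]  = 39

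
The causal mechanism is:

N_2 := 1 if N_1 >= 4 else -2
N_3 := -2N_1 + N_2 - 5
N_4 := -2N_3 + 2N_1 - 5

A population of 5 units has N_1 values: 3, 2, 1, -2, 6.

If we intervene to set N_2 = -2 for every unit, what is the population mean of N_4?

21

do(N_2=-2) breaks N_2's dependence on N_1. With N_2=-2 fixed, N_4 across the units is 27, 21, 15, -3, 45, mean 21.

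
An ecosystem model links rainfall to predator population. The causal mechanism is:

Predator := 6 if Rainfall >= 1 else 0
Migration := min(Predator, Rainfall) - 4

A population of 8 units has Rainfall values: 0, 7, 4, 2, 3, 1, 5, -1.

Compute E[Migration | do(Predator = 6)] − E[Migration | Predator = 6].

-1

Under do(Predator=6), Predator's equation is replaced by Predator=6 for every unit. Per-unit Migration: -4, 2, 0, -2, -1, -3, 1, -5. Mean = -1.5.
Conditioning on Predator=6 selects the 6 unit(s) with Rainfall ∈ {7, 4, 2, 3, 1, 5}. Their Migration values: 2, 0, -2, -1, -3, 1. Mean = -0.5.
Difference = -1.5 − (-0.5) = -1.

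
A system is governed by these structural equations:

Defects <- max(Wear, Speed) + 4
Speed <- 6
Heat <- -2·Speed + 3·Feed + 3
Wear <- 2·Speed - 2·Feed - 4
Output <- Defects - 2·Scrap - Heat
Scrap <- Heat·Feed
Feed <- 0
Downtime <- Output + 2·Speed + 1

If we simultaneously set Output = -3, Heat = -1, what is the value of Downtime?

Setting Output = -3, Heat = -1 by intervention discards those variables' equations.
Downtime = Output + 2·Speed + 1  [with Output=-3, Speed=6]  = 10

10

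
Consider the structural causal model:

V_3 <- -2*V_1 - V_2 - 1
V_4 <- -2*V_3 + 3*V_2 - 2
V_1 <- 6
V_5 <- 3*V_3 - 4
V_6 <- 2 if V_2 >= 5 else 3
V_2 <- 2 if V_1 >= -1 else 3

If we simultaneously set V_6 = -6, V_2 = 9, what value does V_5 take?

-70

The joint intervention fixes V_6 = -6, V_2 = 9, removing each variable's own equation.
V_3 = -2*V_1 - V_2 - 1  [with V_1=6, V_2=9]  = -22
V_5 = 3*V_3 - 4  [with V_3=-22]  = -70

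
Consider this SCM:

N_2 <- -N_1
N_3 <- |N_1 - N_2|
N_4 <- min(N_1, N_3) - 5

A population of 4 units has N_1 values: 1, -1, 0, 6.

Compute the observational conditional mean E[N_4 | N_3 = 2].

Conditioning on N_3=2 selects the 2 unit(s) with N_1 ∈ {1, -1}. Their N_4 values: -4, -6. Mean = -5.

-5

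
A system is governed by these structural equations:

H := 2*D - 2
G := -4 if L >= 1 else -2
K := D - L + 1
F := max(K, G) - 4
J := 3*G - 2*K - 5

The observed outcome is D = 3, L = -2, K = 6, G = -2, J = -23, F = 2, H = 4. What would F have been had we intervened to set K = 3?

The intervention breaks the incoming arrows to K: K := D - L + 1 no longer applies, and K = 3.
G = -4 if L >= 1 else -2  [with L=-2]  = -2
F = max(K, G) - 4  [with K=3, G=-2]  = -1

-1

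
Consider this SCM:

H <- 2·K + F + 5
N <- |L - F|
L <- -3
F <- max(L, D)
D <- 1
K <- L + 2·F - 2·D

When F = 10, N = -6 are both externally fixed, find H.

45

Setting F = 10, N = -6 by intervention discards those variables' equations.
K = L + 2·F - 2·D  [with L=-3, F=10, D=1]  = 15
H = 2·K + F + 5  [with K=15, F=10]  = 45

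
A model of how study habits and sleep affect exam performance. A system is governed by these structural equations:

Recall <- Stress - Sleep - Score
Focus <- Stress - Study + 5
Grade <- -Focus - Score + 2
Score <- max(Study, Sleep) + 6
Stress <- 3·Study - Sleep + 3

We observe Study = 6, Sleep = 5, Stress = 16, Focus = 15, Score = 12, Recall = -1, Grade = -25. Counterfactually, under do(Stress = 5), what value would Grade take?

-14

The intervention breaks the incoming arrows to Stress: Stress <- 3·Study - Sleep + 3 no longer applies, and Stress = 5.
Focus = Stress - Study + 5  [with Stress=5, Study=6]  = 4
Score = max(Study, Sleep) + 6  [with Study=6, Sleep=5]  = 12
Grade = -Focus - Score + 2  [with Focus=4, Score=12]  = -14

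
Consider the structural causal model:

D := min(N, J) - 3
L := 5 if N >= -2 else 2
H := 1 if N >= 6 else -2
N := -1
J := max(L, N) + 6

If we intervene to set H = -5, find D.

-4

do(H=-5) replaces the equation H := 1 if N >= 6 else -2 with the constant H = -5.
D is not downstream of the intervention, so its value is determined by the original equations.
L = 5 if N >= -2 else 2  [with N=-1]  = 5
J = max(L, N) + 6  [with L=5, N=-1]  = 11
D = min(N, J) - 3  [with N=-1, J=11]  = -4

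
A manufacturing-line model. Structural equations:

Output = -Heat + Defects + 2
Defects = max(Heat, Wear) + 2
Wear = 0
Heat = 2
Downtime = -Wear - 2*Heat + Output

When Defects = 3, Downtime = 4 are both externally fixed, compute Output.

The joint intervention fixes Defects = 3, Downtime = 4, removing each variable's own equation.
Output = -Heat + Defects + 2  [with Heat=2, Defects=3]  = 3

3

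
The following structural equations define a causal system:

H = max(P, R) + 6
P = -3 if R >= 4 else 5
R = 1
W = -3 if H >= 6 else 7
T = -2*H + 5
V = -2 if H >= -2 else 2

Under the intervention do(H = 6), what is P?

5

Under do(H=6), the mechanism H = max(P, R) + 6 is discarded; H is fixed at 6.
Since P is not a descendant of the intervened variable, it is unaffected.
P = -3 if R >= 4 else 5  [with R=1]  = 5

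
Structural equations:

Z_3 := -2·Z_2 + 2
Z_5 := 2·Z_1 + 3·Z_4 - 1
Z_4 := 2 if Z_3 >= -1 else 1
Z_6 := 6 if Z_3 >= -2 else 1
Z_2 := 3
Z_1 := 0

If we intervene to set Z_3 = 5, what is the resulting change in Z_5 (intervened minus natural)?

do(Z_3=5) replaces the equation Z_3 := -2·Z_2 + 2 with the constant Z_3 = 5.
Z_4 = 2 if Z_3 >= -1 else 1  [with Z_3=5]  = 2
Z_5 = 2·Z_1 + 3·Z_4 - 1  [with Z_1=0, Z_4=2]  = 5
Without intervention: Z_3 = -2·Z_2 + 2  [with Z_2=3]  = -4; Z_4 = 2 if Z_3 >= -1 else 1  [with Z_3=-4]  = 1; Z_5 = 2·Z_1 + 3·Z_4 - 1  [with Z_1=0, Z_4=1]  = 2.
Change = 5 − 2 = 3.

3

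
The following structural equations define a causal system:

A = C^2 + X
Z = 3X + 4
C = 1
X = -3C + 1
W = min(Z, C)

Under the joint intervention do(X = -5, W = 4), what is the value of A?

-4

The joint intervention fixes X = -5, W = 4, removing each variable's own equation.
A = C^2 + X  [with C=1, X=-5]  = -4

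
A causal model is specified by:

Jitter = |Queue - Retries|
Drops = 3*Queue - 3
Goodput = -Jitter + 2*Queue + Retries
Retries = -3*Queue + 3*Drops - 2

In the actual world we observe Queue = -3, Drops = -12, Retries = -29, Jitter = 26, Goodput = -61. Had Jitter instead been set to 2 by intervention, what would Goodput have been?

-37

Intervening sets Jitter = 2 and removes its equation (Jitter = |Queue - Retries|).
Drops = 3*Queue - 3  [with Queue=-3]  = -12
Retries = -3*Queue + 3*Drops - 2  [with Queue=-3, Drops=-12]  = -29
Goodput = -Jitter + 2*Queue + Retries  [with Jitter=2, Queue=-3, Retries=-29]  = -37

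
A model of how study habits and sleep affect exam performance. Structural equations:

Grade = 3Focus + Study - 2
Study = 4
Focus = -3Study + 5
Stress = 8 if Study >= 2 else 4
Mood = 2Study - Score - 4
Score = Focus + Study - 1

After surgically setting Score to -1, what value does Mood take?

Intervening sets Score = -1 and removes its equation (Score = Focus + Study - 1).
Mood = 2Study - Score - 4  [with Study=4, Score=-1]  = 5

5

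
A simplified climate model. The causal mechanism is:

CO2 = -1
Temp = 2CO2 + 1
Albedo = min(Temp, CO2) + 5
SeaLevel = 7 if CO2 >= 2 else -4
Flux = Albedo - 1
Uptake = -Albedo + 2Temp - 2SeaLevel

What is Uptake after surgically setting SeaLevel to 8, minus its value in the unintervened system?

-24

Under do(SeaLevel=8), the mechanism SeaLevel = 7 if CO2 >= 2 else -4 is discarded; SeaLevel is fixed at 8.
Temp = 2CO2 + 1  [with CO2=-1]  = -1
Albedo = min(Temp, CO2) + 5  [with Temp=-1, CO2=-1]  = 4
Uptake = -Albedo + 2Temp - 2SeaLevel  [with Albedo=4, Temp=-1, SeaLevel=8]  = -22
Without intervention: Temp = 2CO2 + 1  [with CO2=-1]  = -1; Albedo = min(Temp, CO2) + 5  [with Temp=-1, CO2=-1]  = 4; SeaLevel = 7 if CO2 >= 2 else -4  [with CO2=-1]  = -4; Uptake = -Albedo + 2Temp - 2SeaLevel  [with Albedo=4, Temp=-1, SeaLevel=-4]  = 2.
Change = -22 − 2 = -24.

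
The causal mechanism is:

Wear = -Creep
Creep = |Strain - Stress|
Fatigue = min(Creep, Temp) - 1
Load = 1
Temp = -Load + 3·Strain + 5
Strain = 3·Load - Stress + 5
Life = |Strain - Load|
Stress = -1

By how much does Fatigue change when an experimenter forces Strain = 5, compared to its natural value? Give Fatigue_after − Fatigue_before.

The intervention breaks the incoming arrows to Strain: Strain = 3·Load - Stress + 5 no longer applies, and Strain = 5.
Temp = -Load + 3·Strain + 5  [with Load=1, Strain=5]  = 19
Creep = |Strain - Stress|  [with Strain=5, Stress=-1]  = 6
Fatigue = min(Creep, Temp) - 1  [with Creep=6, Temp=19]  = 5
Without intervention: Strain = 3·Load - Stress + 5  [with Load=1, Stress=-1]  = 9; Temp = -Load + 3·Strain + 5  [with Load=1, Strain=9]  = 31; Creep = |Strain - Stress|  [with Strain=9, Stress=-1]  = 10; Fatigue = min(Creep, Temp) - 1  [with Creep=10, Temp=31]  = 9.
Change = 5 − 9 = -4.

-4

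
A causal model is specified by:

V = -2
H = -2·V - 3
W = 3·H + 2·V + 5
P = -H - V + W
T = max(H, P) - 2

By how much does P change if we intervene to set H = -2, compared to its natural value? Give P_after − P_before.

-6

Under do(H=-2), the mechanism H = -2·V - 3 is discarded; H is fixed at -2.
W = 3·H + 2·V + 5  [with H=-2, V=-2]  = -5
P = -H - V + W  [with H=-2, V=-2, W=-5]  = -1
Without intervention: H = -2·V - 3  [with V=-2]  = 1; W = 3·H + 2·V + 5  [with H=1, V=-2]  = 4; P = -H - V + W  [with H=1, V=-2, W=4]  = 5.
Change = -1 − 5 = -6.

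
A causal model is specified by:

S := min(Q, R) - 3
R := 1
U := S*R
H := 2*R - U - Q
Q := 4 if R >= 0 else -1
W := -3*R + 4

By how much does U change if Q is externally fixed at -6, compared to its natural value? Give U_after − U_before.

-7

Under do(Q=-6), the mechanism Q := 4 if R >= 0 else -1 is discarded; Q is fixed at -6.
S = min(Q, R) - 3  [with Q=-6, R=1]  = -9
U = S*R  [with S=-9, R=1]  = -9
Without intervention: Q = 4 if R >= 0 else -1  [with R=1]  = 4; S = min(Q, R) - 3  [with Q=4, R=1]  = -2; U = S*R  [with S=-2, R=1]  = -2.
Change = -9 − (-2) = -7.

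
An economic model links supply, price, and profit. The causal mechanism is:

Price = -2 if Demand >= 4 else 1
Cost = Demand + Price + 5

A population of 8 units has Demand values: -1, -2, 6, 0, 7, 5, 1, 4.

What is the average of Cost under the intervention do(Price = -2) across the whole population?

5.5

The intervention sets Price=-2 in all 8 units regardless of Demand. Recomputing Cost per unit gives 2, 1, 9, 3, 10, 8, 4, 7; average 5.5.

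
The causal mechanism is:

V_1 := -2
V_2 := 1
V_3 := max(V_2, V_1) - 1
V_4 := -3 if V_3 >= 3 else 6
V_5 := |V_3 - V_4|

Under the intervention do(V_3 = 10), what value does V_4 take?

The intervention breaks the incoming arrows to V_3: V_3 := max(V_2, V_1) - 1 no longer applies, and V_3 = 10.
V_4 = -3 if V_3 >= 3 else 6  [with V_3=10]  = -3

-3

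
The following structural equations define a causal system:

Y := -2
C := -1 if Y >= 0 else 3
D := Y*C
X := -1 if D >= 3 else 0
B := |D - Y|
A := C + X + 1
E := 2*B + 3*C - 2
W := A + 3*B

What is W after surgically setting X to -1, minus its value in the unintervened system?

-1

do(X=-1) replaces the equation X := -1 if D >= 3 else 0 with the constant X = -1.
C = -1 if Y >= 0 else 3  [with Y=-2]  = 3
D = Y*C  [with Y=-2, C=3]  = -6
B = |D - Y|  [with D=-6, Y=-2]  = 4
A = C + X + 1  [with C=3, X=-1]  = 3
W = A + 3*B  [with A=3, B=4]  = 15
Without intervention: C = -1 if Y >= 0 else 3  [with Y=-2]  = 3; D = Y*C  [with Y=-2, C=3]  = -6; X = -1 if D >= 3 else 0  [with D=-6]  = 0; B = |D - Y|  [with D=-6, Y=-2]  = 4; A = C + X + 1  [with C=3, X=0]  = 4; W = A + 3*B  [with A=4, B=4]  = 16.
Change = 15 − 16 = -1.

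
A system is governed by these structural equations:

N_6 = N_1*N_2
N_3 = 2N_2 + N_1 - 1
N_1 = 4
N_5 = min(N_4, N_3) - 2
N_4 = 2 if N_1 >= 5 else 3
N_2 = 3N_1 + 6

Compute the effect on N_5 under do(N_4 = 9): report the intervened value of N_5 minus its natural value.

6

Intervening sets N_4 = 9 and removes its equation (N_4 = 2 if N_1 >= 5 else 3).
N_2 = 3N_1 + 6  [with N_1=4]  = 18
N_3 = 2N_2 + N_1 - 1  [with N_2=18, N_1=4]  = 39
N_5 = min(N_4, N_3) - 2  [with N_4=9, N_3=39]  = 7
Without intervention: N_2 = 3N_1 + 6  [with N_1=4]  = 18; N_3 = 2N_2 + N_1 - 1  [with N_2=18, N_1=4]  = 39; N_4 = 2 if N_1 >= 5 else 3  [with N_1=4]  = 3; N_5 = min(N_4, N_3) - 2  [with N_4=3, N_3=39]  = 1.
Change = 7 − 1 = 6.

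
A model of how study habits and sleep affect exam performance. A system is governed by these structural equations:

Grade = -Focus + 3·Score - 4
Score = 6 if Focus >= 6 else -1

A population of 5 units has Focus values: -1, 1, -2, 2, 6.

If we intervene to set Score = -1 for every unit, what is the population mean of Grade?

The intervention sets Score=-1 in all 5 units regardless of Focus. Recomputing Grade per unit gives -6, -8, -5, -9, -13; average -8.2.

-8.2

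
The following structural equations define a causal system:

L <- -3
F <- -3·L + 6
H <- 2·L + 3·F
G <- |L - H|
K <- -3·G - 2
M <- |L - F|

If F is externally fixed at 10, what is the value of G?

27

Under do(F=10), the mechanism F <- -3·L + 6 is discarded; F is fixed at 10.
H = 2·L + 3·F  [with L=-3, F=10]  = 24
G = |L - H|  [with L=-3, H=24]  = 27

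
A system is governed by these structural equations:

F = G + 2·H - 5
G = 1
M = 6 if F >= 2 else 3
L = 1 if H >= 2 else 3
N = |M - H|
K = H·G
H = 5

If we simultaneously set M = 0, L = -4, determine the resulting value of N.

5

Setting M = 0, L = -4 by intervention discards those variables' equations.
N = |M - H|  [with M=0, H=5]  = 5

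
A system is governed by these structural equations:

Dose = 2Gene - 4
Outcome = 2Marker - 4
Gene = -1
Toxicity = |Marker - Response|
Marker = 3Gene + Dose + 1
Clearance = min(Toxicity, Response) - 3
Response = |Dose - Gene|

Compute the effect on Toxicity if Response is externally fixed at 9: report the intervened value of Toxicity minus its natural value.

Intervening sets Response = 9 and removes its equation (Response = |Dose - Gene|).
Dose = 2Gene - 4  [with Gene=-1]  = -6
Marker = 3Gene + Dose + 1  [with Gene=-1, Dose=-6]  = -8
Toxicity = |Marker - Response|  [with Marker=-8, Response=9]  = 17
Without intervention: Dose = 2Gene - 4  [with Gene=-1]  = -6; Marker = 3Gene + Dose + 1  [with Gene=-1, Dose=-6]  = -8; Response = |Dose - Gene|  [with Dose=-6, Gene=-1]  = 5; Toxicity = |Marker - Response|  [with Marker=-8, Response=5]  = 13.
Change = 17 − 13 = 4.

4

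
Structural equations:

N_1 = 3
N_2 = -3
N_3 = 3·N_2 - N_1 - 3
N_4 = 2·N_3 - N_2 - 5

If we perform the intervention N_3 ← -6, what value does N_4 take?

The intervention breaks the incoming arrows to N_3: N_3 = 3·N_2 - N_1 - 3 no longer applies, and N_3 = -6.
N_4 = 2·N_3 - N_2 - 5  [with N_3=-6, N_2=-3]  = -14

-14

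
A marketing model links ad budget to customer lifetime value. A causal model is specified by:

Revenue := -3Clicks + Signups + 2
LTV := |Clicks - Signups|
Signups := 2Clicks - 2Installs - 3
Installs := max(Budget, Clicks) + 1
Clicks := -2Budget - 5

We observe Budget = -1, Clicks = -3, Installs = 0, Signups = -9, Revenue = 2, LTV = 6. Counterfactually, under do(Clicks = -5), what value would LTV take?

Under do(Clicks=-5), the mechanism Clicks := -2Budget - 5 is discarded; Clicks is fixed at -5.
Installs = max(Budget, Clicks) + 1  [with Budget=-1, Clicks=-5]  = 0
Signups = 2Clicks - 2Installs - 3  [with Clicks=-5, Installs=0]  = -13
LTV = |Clicks - Signups|  [with Clicks=-5, Signups=-13]  = 8

8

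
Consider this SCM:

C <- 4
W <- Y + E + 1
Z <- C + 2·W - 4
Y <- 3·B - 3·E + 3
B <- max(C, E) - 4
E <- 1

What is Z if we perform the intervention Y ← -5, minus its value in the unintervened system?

-10

Under do(Y=-5), the mechanism Y <- 3·B - 3·E + 3 is discarded; Y is fixed at -5.
W = Y + E + 1  [with Y=-5, E=1]  = -3
Z = C + 2·W - 4  [with C=4, W=-3]  = -6
Without intervention: B = max(C, E) - 4  [with C=4, E=1]  = 0; Y = 3·B - 3·E + 3  [with B=0, E=1]  = 0; W = Y + E + 1  [with Y=0, E=1]  = 2; Z = C + 2·W - 4  [with C=4, W=2]  = 4.
Change = -6 − 4 = -10.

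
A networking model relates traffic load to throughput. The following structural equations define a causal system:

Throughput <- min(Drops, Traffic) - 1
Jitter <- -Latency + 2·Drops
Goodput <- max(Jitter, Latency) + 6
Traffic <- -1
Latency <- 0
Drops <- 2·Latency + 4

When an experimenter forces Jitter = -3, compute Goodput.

Under do(Jitter=-3), the mechanism Jitter <- -Latency + 2·Drops is discarded; Jitter is fixed at -3.
Goodput = max(Jitter, Latency) + 6  [with Jitter=-3, Latency=0]  = 6

6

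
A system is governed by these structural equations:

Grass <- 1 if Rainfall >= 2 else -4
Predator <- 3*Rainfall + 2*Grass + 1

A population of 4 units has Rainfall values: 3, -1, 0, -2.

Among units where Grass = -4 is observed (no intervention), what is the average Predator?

-10

Conditioning on Grass=-4 selects the 3 unit(s) with Rainfall ∈ {-1, 0, -2}. Their Predator values: -10, -7, -13. Mean = -10.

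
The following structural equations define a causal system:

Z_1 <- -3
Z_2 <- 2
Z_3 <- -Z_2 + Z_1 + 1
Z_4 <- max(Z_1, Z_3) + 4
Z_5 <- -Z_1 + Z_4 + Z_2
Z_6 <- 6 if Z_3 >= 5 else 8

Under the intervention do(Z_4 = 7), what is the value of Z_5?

12

Intervening sets Z_4 = 7 and removes its equation (Z_4 <- max(Z_1, Z_3) + 4).
Z_5 = -Z_1 + Z_4 + Z_2  [with Z_1=-3, Z_4=7, Z_2=2]  = 12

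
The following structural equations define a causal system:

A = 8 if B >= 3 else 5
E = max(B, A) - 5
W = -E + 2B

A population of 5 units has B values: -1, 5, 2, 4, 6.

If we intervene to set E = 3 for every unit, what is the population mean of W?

Under do(E=3), E's equation is replaced by E=3 for every unit. Per-unit W: -5, 7, 1, 5, 9. Mean = 3.4.

3.4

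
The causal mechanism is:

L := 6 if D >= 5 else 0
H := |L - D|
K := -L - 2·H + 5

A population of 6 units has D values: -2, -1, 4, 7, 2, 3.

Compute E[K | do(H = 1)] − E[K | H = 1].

2

The intervention sets H=1 in all 6 units regardless of D. Recomputing K per unit gives 3, 3, 3, -3, 3, 3; average 2.
E[K|H=1] averages over only the 2 units with H=1 (D = -1, 7): K = 3, -3, mean 0.
Difference = 2 − 0 = 2.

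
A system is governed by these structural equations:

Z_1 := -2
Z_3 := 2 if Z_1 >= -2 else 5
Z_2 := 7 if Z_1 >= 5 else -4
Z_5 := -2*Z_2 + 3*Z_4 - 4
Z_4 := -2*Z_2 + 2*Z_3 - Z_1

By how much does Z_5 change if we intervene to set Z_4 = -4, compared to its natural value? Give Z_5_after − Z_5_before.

Intervening sets Z_4 = -4 and removes its equation (Z_4 := -2*Z_2 + 2*Z_3 - Z_1).
Z_2 = 7 if Z_1 >= 5 else -4  [with Z_1=-2]  = -4
Z_5 = -2*Z_2 + 3*Z_4 - 4  [with Z_2=-4, Z_4=-4]  = -8
Without intervention: Z_2 = 7 if Z_1 >= 5 else -4  [with Z_1=-2]  = -4; Z_3 = 2 if Z_1 >= -2 else 5  [with Z_1=-2]  = 2; Z_4 = -2*Z_2 + 2*Z_3 - Z_1  [with Z_2=-4, Z_3=2, Z_1=-2]  = 14; Z_5 = -2*Z_2 + 3*Z_4 - 4  [with Z_2=-4, Z_4=14]  = 46.
Change = -8 − 46 = -54.

-54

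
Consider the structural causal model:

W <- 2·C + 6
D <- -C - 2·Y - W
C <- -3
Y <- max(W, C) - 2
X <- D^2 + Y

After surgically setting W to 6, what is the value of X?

do(W=6) replaces the equation W <- 2·C + 6 with the constant W = 6.
Y = max(W, C) - 2  [with W=6, C=-3]  = 4
D = -C - 2·Y - W  [with C=-3, Y=4, W=6]  = -11
X = D^2 + Y  [with D=-11, Y=4]  = 125

125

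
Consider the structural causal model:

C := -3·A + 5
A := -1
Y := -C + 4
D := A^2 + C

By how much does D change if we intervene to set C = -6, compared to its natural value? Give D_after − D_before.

-14

The intervention breaks the incoming arrows to C: C := -3·A + 5 no longer applies, and C = -6.
D = A^2 + C  [with A=-1, C=-6]  = -5
Without intervention: C = -3·A + 5  [with A=-1]  = 8; D = A^2 + C  [with A=-1, C=8]  = 9.
Change = -5 − 9 = -14.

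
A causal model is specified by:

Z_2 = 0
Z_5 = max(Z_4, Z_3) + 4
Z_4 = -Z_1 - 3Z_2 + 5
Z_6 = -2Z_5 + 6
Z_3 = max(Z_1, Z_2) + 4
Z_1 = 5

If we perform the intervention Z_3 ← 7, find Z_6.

-16

The intervention breaks the incoming arrows to Z_3: Z_3 = max(Z_1, Z_2) + 4 no longer applies, and Z_3 = 7.
Z_4 = -Z_1 - 3Z_2 + 5  [with Z_1=5, Z_2=0]  = 0
Z_5 = max(Z_4, Z_3) + 4  [with Z_4=0, Z_3=7]  = 11
Z_6 = -2Z_5 + 6  [with Z_5=11]  = -16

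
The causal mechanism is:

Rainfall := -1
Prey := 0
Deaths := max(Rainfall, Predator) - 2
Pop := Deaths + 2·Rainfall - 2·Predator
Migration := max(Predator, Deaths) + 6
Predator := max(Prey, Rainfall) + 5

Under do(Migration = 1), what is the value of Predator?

do(Migration=1) replaces the equation Migration := max(Predator, Deaths) + 6 with the constant Migration = 1.
Predator is not downstream of the intervention, so its value is determined by the original equations.
Predator = max(Prey, Rainfall) + 5  [with Prey=0, Rainfall=-1]  = 5

5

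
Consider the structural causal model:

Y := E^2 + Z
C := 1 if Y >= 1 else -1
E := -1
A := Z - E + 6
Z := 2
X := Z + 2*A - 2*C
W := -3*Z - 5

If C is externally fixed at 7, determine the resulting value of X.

6

The intervention breaks the incoming arrows to C: C := 1 if Y >= 1 else -1 no longer applies, and C = 7.
A = Z - E + 6  [with Z=2, E=-1]  = 9
X = Z + 2*A - 2*C  [with Z=2, A=9, C=7]  = 6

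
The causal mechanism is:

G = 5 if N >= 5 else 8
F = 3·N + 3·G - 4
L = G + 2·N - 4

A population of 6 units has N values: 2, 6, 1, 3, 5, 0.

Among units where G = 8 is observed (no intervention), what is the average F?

24.5

Conditioning on G=8 selects the 4 unit(s) with N ∈ {2, 1, 3, 0}. Their F values: 26, 23, 29, 20. Mean = 24.5.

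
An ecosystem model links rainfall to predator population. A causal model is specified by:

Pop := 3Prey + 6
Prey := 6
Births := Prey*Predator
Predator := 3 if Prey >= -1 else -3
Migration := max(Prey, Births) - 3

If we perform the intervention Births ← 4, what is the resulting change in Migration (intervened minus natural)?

The intervention breaks the incoming arrows to Births: Births := Prey*Predator no longer applies, and Births = 4.
Migration = max(Prey, Births) - 3  [with Prey=6, Births=4]  = 3
Without intervention: Predator = 3 if Prey >= -1 else -3  [with Prey=6]  = 3; Births = Prey*Predator  [with Prey=6, Predator=3]  = 18; Migration = max(Prey, Births) - 3  [with Prey=6, Births=18]  = 15.
Change = 3 − 15 = -12.

-12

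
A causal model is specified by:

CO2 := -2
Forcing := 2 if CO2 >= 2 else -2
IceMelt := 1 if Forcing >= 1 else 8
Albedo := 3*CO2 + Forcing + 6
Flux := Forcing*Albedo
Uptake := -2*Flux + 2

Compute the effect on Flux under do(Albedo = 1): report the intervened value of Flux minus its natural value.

Intervening sets Albedo = 1 and removes its equation (Albedo := 3*CO2 + Forcing + 6).
Forcing = 2 if CO2 >= 2 else -2  [with CO2=-2]  = -2
Flux = Forcing*Albedo  [with Forcing=-2, Albedo=1]  = -2
Without intervention: Forcing = 2 if CO2 >= 2 else -2  [with CO2=-2]  = -2; Albedo = 3*CO2 + Forcing + 6  [with CO2=-2, Forcing=-2]  = -2; Flux = Forcing*Albedo  [with Forcing=-2, Albedo=-2]  = 4.
Change = -2 − 4 = -6.

-6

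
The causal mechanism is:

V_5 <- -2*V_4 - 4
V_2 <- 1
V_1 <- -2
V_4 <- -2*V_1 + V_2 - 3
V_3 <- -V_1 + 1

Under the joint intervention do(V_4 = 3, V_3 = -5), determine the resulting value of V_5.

-10

The joint intervention fixes V_4 = 3, V_3 = -5, removing each variable's own equation.
V_5 = -2*V_4 - 4  [with V_4=3]  = -10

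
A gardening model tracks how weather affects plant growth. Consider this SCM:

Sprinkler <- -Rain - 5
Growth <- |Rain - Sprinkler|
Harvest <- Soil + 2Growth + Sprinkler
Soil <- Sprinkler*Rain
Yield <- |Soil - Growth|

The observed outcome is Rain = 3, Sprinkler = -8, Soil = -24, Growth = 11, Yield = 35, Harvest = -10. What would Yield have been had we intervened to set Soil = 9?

do(Soil=9) replaces the equation Soil <- Sprinkler*Rain with the constant Soil = 9.
Sprinkler = -Rain - 5  [with Rain=3]  = -8
Growth = |Rain - Sprinkler|  [with Rain=3, Sprinkler=-8]  = 11
Yield = |Soil - Growth|  [with Soil=9, Growth=11]  = 2

2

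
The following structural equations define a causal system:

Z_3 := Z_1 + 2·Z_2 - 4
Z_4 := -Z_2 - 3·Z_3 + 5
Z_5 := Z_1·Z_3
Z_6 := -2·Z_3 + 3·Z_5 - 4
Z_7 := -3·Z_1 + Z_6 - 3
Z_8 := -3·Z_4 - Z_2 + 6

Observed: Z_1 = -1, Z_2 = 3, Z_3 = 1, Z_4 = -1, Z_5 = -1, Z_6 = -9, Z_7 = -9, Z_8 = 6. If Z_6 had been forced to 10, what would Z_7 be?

10

Intervening sets Z_6 = 10 and removes its equation (Z_6 := -2·Z_3 + 3·Z_5 - 4).
Z_7 = -3·Z_1 + Z_6 - 3  [with Z_1=-1, Z_6=10]  = 10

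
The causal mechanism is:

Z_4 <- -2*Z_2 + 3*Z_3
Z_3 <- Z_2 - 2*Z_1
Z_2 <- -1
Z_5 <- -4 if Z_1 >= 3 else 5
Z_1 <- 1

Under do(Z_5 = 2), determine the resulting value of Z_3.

do(Z_5=2) replaces the equation Z_5 <- -4 if Z_1 >= 3 else 5 with the constant Z_5 = 2.
Z_3 is not downstream of the intervention, so its value is determined by the original equations.
Z_3 = Z_2 - 2*Z_1  [with Z_2=-1, Z_1=1]  = -3

-3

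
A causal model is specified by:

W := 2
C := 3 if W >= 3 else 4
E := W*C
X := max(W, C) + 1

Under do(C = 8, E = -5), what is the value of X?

9

Setting C = 8, E = -5 by intervention discards those variables' equations.
X = max(W, C) + 1  [with W=2, C=8]  = 9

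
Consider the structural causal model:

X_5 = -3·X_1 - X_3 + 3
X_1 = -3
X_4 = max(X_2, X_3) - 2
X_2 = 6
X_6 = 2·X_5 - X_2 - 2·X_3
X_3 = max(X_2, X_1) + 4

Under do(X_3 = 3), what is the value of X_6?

The intervention breaks the incoming arrows to X_3: X_3 = max(X_2, X_1) + 4 no longer applies, and X_3 = 3.
X_5 = -3·X_1 - X_3 + 3  [with X_1=-3, X_3=3]  = 9
X_6 = 2·X_5 - X_2 - 2·X_3  [with X_5=9, X_2=6, X_3=3]  = 6

6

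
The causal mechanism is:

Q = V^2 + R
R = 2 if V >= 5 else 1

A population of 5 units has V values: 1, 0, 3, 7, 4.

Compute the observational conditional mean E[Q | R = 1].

7.5

Observing R=1 restricts to units where R's equation naturally yields 1: V ∈ {1, 0, 3, 4}. In that subpopulation Q = 2, 1, 10, 17, mean 7.5.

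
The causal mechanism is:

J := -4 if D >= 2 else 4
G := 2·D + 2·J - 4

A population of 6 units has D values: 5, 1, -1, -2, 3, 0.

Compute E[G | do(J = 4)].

6

Under do(J=4), J's equation is replaced by J=4 for every unit. Per-unit G: 14, 6, 2, 0, 10, 4. Mean = 6.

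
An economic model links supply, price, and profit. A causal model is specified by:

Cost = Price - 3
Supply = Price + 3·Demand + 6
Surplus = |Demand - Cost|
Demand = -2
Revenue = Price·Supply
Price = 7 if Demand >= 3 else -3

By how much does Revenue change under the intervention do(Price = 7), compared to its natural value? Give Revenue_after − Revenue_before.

40

do(Price=7) replaces the equation Price = 7 if Demand >= 3 else -3 with the constant Price = 7.
Supply = Price + 3·Demand + 6  [with Price=7, Demand=-2]  = 7
Revenue = Price·Supply  [with Price=7, Supply=7]  = 49
Without intervention: Price = 7 if Demand >= 3 else -3  [with Demand=-2]  = -3; Supply = Price + 3·Demand + 6  [with Price=-3, Demand=-2]  = -3; Revenue = Price·Supply  [with Price=-3, Supply=-3]  = 9.
Change = 49 − 9 = 40.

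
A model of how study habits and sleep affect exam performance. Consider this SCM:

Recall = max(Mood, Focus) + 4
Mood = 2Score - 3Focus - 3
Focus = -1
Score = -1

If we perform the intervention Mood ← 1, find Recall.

The intervention breaks the incoming arrows to Mood: Mood = 2Score - 3Focus - 3 no longer applies, and Mood = 1.
Recall = max(Mood, Focus) + 4  [with Mood=1, Focus=-1]  = 5

5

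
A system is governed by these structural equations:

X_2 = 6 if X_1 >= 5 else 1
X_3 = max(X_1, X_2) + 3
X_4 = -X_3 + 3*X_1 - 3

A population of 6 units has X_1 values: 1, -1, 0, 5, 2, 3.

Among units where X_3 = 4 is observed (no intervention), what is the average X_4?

-7

E[X_4|X_3=4] averages over only the 3 units with X_3=4 (X_1 = 1, -1, 0): X_4 = -4, -10, -7, mean -7.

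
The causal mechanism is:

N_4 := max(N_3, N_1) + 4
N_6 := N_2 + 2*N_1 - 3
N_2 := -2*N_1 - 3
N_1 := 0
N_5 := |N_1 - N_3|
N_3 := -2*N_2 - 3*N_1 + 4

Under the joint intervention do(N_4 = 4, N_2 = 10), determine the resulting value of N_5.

The joint intervention fixes N_4 = 4, N_2 = 10, removing each variable's own equation.
N_3 = -2*N_2 - 3*N_1 + 4  [with N_2=10, N_1=0]  = -16
N_5 = |N_1 - N_3|  [with N_1=0, N_3=-16]  = 16

16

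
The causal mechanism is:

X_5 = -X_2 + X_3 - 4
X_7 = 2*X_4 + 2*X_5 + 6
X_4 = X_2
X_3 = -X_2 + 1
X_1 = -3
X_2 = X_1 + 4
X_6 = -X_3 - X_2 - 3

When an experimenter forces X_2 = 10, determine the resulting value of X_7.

Under do(X_2=10), the mechanism X_2 = X_1 + 4 is discarded; X_2 is fixed at 10.
X_3 = -X_2 + 1  [with X_2=10]  = -9
X_4 = X_2  [with X_2=10]  = 10
X_5 = -X_2 + X_3 - 4  [with X_2=10, X_3=-9]  = -23
X_7 = 2*X_4 + 2*X_5 + 6  [with X_4=10, X_5=-23]  = -20

-20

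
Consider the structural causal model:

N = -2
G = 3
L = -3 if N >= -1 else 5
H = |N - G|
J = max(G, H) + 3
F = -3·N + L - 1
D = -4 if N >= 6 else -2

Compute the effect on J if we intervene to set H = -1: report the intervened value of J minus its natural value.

-2

Intervening sets H = -1 and removes its equation (H = |N - G|).
J = max(G, H) + 3  [with G=3, H=-1]  = 6
Without intervention: H = |N - G|  [with N=-2, G=3]  = 5; J = max(G, H) + 3  [with G=3, H=5]  = 8.
Change = 6 − 8 = -2.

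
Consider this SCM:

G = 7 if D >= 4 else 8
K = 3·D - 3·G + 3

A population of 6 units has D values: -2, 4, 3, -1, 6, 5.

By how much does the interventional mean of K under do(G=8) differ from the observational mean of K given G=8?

Every unit gets G=8 under the intervention. K values become -27, -9, -12, -24, -3, -6; E[K|do(G=8)] = -13.5.
Observing G=8 restricts to units where G's equation naturally yields 8: D ∈ {-2, 3, -1}. In that subpopulation K = -27, -12, -24, mean -21.
Difference = -13.5 − (-21) = 7.5.

7.5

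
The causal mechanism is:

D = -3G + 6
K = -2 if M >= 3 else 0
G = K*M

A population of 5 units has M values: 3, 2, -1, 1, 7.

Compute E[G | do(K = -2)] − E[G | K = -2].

The intervention sets K=-2 in all 5 units regardless of M. Recomputing G per unit gives -6, -4, 2, -2, -14; average -4.8.
E[G|K=-2] averages over only the 2 units with K=-2 (M = 3, 7): G = -6, -14, mean -10.
Difference = -4.8 − (-10) = 5.2.

5.2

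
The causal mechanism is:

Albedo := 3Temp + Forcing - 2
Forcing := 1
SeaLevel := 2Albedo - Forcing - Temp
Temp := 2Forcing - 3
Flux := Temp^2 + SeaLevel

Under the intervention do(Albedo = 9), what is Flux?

do(Albedo=9) replaces the equation Albedo := 3Temp + Forcing - 2 with the constant Albedo = 9.
Temp = 2Forcing - 3  [with Forcing=1]  = -1
SeaLevel = 2Albedo - Forcing - Temp  [with Albedo=9, Forcing=1, Temp=-1]  = 18
Flux = Temp^2 + SeaLevel  [with Temp=-1, SeaLevel=18]  = 19

19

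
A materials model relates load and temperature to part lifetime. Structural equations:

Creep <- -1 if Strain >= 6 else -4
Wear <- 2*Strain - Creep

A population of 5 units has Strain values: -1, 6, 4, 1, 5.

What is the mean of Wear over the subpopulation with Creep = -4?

8.5

Observing Creep=-4 restricts to units where Creep's equation naturally yields -4: Strain ∈ {-1, 4, 1, 5}. In that subpopulation Wear = 2, 12, 6, 14, mean 8.5.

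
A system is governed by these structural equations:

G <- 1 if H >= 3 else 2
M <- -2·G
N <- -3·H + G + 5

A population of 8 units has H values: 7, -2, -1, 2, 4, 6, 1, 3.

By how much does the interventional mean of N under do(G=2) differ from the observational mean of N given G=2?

do(G=2) breaks G's dependence on H. With G=2 fixed, N across the units is -14, 13, 10, 1, -5, -11, 4, -2, mean -0.5.
Observing G=2 restricts to units where G's equation naturally yields 2: H ∈ {-2, -1, 2, 1}. In that subpopulation N = 13, 10, 1, 4, mean 7.
Difference = -0.5 − 7 = -7.5.

-7.5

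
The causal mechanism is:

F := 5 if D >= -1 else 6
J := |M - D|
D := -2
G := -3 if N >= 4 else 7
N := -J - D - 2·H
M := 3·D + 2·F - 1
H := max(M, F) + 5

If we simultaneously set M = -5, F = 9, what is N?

-29

Setting M = -5, F = 9 by intervention discards those variables' equations.
J = |M - D|  [with M=-5, D=-2]  = 3
H = max(M, F) + 5  [with M=-5, F=9]  = 14
N = -J - D - 2·H  [with J=3, D=-2, H=14]  = -29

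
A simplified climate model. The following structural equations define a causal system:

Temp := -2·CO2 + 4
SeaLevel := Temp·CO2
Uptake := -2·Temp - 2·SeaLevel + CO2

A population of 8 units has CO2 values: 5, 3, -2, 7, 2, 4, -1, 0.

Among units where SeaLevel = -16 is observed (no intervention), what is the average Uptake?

E[Uptake|SeaLevel=-16] averages over only the 2 units with SeaLevel=-16 (CO2 = -2, 4): Uptake = 14, 44, mean 29.

29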